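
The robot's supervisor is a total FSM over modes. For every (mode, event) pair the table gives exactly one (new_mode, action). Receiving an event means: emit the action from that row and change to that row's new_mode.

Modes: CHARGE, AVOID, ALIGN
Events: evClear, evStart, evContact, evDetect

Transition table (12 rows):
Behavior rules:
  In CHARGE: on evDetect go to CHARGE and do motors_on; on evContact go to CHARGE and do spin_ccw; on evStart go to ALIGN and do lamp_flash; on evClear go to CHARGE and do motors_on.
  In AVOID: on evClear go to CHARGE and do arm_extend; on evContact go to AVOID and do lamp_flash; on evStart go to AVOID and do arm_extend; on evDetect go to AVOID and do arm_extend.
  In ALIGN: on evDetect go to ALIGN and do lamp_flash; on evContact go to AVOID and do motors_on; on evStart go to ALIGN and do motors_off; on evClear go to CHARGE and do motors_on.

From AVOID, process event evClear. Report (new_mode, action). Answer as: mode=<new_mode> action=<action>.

mode=CHARGE action=arm_extend

current mode = AVOID; filter table to that mode:
  (AVOID, evClear) → (CHARGE, arm_extend)  ← event matches
  (AVOID, evContact) → (AVOID, lamp_flash)
  (AVOID, evStart) → (AVOID, arm_extend)
  (AVOID, evDetect) → (AVOID, arm_extend)
event = evClear selects (CHARGE, arm_extend)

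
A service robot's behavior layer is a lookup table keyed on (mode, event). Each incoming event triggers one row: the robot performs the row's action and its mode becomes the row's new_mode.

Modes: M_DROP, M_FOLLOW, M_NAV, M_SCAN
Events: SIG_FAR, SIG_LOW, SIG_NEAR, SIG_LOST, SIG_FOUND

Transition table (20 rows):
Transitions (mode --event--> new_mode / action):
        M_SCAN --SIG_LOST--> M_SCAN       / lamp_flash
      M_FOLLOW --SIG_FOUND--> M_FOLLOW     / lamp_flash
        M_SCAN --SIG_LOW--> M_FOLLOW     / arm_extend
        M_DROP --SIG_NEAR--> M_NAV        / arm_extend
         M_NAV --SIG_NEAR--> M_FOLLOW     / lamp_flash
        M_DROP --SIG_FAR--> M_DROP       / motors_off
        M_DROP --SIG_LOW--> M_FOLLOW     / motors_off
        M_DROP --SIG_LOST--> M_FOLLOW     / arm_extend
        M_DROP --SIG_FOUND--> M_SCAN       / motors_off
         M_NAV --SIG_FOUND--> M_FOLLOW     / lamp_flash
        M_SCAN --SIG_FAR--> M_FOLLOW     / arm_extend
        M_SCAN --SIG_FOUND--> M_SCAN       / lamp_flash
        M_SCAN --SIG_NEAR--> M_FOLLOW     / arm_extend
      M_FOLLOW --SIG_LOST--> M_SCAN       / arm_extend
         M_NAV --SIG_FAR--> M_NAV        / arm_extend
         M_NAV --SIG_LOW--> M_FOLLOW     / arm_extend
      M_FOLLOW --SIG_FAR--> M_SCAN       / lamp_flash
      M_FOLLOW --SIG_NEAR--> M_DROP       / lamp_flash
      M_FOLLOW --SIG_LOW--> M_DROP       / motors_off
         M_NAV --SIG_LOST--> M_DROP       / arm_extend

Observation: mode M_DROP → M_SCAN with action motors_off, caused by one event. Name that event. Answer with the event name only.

try SIG_FAR: (M_DROP, SIG_FAR) → (M_DROP, motors_off)
try SIG_LOW: (M_DROP, SIG_LOW) → (M_FOLLOW, motors_off)
try SIG_NEAR: (M_DROP, SIG_NEAR) → (M_NAV, arm_extend)
try SIG_LOST: (M_DROP, SIG_LOST) → (M_FOLLOW, arm_extend)
try SIG_FOUND: (M_DROP, SIG_FOUND) → (M_SCAN, motors_off)  ← matches

SIG_FOUND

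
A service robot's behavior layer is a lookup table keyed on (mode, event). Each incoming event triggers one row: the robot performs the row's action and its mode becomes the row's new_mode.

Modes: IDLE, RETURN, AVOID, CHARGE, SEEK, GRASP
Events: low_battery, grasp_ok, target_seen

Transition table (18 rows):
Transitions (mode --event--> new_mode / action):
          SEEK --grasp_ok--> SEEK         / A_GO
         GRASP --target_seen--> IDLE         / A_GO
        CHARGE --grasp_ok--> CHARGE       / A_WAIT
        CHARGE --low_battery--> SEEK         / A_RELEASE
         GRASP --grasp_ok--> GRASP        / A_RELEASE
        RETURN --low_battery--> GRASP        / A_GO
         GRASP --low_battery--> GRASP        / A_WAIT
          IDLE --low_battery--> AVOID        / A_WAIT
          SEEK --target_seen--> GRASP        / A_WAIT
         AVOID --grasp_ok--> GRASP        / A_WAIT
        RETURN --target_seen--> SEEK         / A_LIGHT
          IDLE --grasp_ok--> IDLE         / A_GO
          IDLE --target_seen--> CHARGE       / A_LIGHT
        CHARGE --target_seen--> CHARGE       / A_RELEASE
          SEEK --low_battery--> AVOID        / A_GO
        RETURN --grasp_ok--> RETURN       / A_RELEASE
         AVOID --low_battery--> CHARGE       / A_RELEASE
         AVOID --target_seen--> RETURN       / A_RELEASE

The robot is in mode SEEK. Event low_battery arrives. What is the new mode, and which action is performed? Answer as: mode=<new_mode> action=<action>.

mode=AVOID action=A_GO

current mode = SEEK; filter table to that mode:
  (SEEK, grasp_ok) → (SEEK, A_GO)
  (SEEK, target_seen) → (GRASP, A_WAIT)
  (SEEK, low_battery) → (AVOID, A_GO)  ← event matches
event = low_battery selects (AVOID, A_GO)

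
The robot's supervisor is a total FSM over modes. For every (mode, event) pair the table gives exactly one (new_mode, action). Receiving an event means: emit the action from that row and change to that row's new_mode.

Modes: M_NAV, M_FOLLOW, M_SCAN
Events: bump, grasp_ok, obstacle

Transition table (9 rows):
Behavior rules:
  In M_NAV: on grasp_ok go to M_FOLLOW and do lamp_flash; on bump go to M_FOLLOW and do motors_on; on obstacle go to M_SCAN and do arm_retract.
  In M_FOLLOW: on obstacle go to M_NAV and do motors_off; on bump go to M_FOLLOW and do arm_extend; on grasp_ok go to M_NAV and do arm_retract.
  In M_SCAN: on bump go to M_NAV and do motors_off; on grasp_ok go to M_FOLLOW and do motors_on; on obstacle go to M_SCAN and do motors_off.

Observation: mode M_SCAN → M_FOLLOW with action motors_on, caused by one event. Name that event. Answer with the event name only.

try bump: (M_SCAN, bump) → (M_NAV, motors_off)
try grasp_ok: (M_SCAN, grasp_ok) → (M_FOLLOW, motors_on)  ← matches
try obstacle: (M_SCAN, obstacle) → (M_SCAN, motors_off)

grasp_ok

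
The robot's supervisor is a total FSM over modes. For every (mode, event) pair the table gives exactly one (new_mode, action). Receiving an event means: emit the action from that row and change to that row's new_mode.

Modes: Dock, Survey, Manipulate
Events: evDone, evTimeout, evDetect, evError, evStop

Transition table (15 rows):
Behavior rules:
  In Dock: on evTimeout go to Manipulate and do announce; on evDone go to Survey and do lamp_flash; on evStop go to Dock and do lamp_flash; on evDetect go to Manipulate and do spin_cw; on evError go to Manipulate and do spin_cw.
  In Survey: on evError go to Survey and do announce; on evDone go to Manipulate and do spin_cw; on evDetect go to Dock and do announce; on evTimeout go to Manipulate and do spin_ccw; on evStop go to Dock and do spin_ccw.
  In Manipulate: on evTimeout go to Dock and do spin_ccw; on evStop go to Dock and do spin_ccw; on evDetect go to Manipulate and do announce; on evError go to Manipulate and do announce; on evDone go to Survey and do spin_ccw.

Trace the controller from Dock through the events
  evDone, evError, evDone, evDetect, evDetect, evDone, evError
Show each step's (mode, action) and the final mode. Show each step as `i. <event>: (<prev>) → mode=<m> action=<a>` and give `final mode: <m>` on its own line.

1. evDone: (Dock) → mode=Survey action=lamp_flash
2. evError: (Survey) → mode=Survey action=announce
3. evDone: (Survey) → mode=Manipulate action=spin_cw
4. evDetect: (Manipulate) → mode=Manipulate action=announce
5. evDetect: (Manipulate) → mode=Manipulate action=announce
6. evDone: (Manipulate) → mode=Survey action=spin_ccw
7. evError: (Survey) → mode=Survey action=announce

final mode: Survey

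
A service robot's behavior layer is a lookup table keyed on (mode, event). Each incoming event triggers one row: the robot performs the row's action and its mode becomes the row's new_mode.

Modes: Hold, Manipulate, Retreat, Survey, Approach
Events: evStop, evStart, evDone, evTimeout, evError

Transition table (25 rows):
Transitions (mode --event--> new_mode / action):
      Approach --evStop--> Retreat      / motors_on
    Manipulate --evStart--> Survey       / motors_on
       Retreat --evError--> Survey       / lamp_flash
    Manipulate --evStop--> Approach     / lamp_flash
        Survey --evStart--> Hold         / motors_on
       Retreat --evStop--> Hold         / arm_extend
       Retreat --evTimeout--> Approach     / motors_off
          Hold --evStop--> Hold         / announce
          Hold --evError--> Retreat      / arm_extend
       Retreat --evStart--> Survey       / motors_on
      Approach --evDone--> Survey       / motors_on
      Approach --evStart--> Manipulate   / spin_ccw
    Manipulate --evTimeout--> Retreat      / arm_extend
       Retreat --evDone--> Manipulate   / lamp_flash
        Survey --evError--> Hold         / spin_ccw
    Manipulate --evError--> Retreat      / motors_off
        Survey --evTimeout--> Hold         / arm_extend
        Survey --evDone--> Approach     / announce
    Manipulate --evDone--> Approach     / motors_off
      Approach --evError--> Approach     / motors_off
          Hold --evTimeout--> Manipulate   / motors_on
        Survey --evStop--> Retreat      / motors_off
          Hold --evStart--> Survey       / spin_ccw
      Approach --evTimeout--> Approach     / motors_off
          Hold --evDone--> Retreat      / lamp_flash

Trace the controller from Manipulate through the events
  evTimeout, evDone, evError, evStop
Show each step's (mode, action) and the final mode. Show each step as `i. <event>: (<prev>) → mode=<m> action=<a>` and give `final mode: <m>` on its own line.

1. evTimeout: (Manipulate) → mode=Retreat action=arm_extend
2. evDone: (Retreat) → mode=Manipulate action=lamp_flash
3. evError: (Manipulate) → mode=Retreat action=motors_off
4. evStop: (Retreat) → mode=Hold action=arm_extend

final mode: Hold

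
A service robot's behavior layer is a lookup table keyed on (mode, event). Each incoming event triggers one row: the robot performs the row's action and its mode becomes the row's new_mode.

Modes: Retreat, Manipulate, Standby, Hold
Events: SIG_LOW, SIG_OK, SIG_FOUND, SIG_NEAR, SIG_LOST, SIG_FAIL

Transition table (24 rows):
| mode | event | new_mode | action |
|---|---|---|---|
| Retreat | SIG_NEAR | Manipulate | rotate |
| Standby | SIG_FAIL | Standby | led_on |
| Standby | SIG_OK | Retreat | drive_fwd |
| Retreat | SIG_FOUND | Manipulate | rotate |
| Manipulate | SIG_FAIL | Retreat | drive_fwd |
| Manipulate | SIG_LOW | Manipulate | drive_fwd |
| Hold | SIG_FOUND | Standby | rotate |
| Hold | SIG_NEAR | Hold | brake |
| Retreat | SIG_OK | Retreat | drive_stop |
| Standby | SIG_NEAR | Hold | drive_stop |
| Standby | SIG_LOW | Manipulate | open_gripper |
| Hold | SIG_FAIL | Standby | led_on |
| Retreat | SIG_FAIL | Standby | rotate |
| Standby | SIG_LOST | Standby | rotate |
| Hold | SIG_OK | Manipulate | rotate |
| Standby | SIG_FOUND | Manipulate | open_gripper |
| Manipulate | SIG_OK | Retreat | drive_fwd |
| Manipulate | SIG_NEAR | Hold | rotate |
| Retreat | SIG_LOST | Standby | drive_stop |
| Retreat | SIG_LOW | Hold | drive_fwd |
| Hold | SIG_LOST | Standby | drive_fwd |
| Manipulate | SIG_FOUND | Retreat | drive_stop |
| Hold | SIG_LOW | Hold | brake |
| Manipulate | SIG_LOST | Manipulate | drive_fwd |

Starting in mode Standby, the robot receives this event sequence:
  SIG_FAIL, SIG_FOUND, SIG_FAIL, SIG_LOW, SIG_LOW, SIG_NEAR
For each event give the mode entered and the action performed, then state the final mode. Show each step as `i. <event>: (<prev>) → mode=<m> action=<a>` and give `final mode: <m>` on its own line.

1. SIG_FAIL: (Standby) → mode=Standby action=led_on
2. SIG_FOUND: (Standby) → mode=Manipulate action=open_gripper
3. SIG_FAIL: (Manipulate) → mode=Retreat action=drive_fwd
4. SIG_LOW: (Retreat) → mode=Hold action=drive_fwd
5. SIG_LOW: (Hold) → mode=Hold action=brake
6. SIG_NEAR: (Hold) → mode=Hold action=brake

final mode: Hold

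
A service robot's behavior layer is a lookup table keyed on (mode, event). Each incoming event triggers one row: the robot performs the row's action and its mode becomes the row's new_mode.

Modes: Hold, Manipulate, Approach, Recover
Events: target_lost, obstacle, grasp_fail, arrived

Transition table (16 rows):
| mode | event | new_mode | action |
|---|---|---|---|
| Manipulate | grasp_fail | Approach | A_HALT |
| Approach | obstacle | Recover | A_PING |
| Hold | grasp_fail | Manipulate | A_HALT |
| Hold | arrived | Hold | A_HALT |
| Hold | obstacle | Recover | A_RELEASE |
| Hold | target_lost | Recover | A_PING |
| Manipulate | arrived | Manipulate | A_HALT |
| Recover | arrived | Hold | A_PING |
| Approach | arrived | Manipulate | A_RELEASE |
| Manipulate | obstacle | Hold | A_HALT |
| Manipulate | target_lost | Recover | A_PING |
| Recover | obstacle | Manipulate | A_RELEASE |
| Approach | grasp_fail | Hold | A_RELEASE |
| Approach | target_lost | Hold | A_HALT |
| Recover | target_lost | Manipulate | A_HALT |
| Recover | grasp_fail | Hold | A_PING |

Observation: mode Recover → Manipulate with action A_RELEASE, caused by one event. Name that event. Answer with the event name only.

try target_lost: (Recover, target_lost) → (Manipulate, A_HALT)
try obstacle: (Recover, obstacle) → (Manipulate, A_RELEASE)  ← matches
try grasp_fail: (Recover, grasp_fail) → (Hold, A_PING)
try arrived: (Recover, arrived) → (Hold, A_PING)

obstacle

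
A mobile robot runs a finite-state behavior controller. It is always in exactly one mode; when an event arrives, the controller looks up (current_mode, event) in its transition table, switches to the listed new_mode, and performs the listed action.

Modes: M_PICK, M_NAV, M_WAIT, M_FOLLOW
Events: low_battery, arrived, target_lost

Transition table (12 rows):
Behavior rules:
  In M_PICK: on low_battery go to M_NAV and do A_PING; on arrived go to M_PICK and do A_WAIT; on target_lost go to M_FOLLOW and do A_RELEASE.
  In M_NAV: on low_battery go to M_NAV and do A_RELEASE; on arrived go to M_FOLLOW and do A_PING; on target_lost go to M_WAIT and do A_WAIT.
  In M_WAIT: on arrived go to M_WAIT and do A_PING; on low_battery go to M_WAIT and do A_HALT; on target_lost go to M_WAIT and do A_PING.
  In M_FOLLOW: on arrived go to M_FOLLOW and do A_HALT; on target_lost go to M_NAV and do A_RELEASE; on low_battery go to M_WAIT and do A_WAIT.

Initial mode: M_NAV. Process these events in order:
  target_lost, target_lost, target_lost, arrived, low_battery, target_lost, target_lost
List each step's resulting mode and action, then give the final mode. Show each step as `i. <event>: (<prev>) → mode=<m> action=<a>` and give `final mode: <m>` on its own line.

final mode: M_WAIT

1. target_lost: (M_NAV) → mode=M_WAIT action=A_WAIT
2. target_lost: (M_WAIT) → mode=M_WAIT action=A_PING
3. target_lost: (M_WAIT) → mode=M_WAIT action=A_PING
4. arrived: (M_WAIT) → mode=M_WAIT action=A_PING
5. low_battery: (M_WAIT) → mode=M_WAIT action=A_HALT
6. target_lost: (M_WAIT) → mode=M_WAIT action=A_PING
7. target_lost: (M_WAIT) → mode=M_WAIT action=A_PING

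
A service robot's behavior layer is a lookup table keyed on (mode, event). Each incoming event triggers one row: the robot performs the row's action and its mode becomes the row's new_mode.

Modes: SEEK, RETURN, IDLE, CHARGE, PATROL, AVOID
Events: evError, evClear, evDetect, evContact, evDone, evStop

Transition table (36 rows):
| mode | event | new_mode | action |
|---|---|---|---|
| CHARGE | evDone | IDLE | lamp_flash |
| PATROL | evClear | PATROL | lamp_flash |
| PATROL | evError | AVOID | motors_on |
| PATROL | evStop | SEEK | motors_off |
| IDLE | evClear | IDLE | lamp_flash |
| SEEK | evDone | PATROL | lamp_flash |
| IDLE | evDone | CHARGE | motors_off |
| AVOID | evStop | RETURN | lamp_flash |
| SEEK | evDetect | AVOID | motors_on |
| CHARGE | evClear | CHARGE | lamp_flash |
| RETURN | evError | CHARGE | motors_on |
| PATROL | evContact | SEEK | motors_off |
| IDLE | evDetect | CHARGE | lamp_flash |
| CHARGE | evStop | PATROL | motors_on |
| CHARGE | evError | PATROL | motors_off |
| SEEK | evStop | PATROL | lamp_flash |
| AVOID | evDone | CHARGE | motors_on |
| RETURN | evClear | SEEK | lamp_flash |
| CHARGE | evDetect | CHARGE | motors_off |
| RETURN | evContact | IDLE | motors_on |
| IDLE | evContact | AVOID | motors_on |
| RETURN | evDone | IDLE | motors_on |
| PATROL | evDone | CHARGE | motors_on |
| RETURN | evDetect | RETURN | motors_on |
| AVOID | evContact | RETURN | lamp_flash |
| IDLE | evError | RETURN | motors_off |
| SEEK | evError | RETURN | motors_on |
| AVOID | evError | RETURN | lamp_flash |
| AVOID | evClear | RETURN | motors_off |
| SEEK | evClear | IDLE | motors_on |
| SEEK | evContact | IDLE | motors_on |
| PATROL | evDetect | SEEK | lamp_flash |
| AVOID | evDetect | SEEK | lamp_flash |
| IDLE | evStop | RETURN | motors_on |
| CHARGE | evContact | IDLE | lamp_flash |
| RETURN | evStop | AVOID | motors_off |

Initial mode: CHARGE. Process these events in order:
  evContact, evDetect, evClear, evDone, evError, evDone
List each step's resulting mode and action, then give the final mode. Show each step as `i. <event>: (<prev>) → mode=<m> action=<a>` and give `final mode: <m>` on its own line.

1. evContact: (CHARGE) → mode=IDLE action=lamp_flash
2. evDetect: (IDLE) → mode=CHARGE action=lamp_flash
3. evClear: (CHARGE) → mode=CHARGE action=lamp_flash
4. evDone: (CHARGE) → mode=IDLE action=lamp_flash
5. evError: (IDLE) → mode=RETURN action=motors_off
6. evDone: (RETURN) → mode=IDLE action=motors_on

final mode: IDLE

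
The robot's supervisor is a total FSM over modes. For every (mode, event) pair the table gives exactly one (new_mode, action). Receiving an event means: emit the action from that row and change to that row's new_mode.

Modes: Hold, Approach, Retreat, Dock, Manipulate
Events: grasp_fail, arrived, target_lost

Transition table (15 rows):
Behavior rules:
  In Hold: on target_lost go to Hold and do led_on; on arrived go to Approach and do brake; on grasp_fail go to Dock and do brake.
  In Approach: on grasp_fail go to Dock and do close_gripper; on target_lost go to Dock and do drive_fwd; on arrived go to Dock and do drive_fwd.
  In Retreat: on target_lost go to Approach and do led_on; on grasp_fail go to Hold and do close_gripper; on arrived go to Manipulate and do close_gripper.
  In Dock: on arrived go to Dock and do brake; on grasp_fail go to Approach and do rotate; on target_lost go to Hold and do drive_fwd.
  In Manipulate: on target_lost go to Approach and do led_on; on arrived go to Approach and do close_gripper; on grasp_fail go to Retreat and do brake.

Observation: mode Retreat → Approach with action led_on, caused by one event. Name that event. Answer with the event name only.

try grasp_fail: (Retreat, grasp_fail) → (Hold, close_gripper)
try arrived: (Retreat, arrived) → (Manipulate, close_gripper)
try target_lost: (Retreat, target_lost) → (Approach, led_on)  ← matches

target_lost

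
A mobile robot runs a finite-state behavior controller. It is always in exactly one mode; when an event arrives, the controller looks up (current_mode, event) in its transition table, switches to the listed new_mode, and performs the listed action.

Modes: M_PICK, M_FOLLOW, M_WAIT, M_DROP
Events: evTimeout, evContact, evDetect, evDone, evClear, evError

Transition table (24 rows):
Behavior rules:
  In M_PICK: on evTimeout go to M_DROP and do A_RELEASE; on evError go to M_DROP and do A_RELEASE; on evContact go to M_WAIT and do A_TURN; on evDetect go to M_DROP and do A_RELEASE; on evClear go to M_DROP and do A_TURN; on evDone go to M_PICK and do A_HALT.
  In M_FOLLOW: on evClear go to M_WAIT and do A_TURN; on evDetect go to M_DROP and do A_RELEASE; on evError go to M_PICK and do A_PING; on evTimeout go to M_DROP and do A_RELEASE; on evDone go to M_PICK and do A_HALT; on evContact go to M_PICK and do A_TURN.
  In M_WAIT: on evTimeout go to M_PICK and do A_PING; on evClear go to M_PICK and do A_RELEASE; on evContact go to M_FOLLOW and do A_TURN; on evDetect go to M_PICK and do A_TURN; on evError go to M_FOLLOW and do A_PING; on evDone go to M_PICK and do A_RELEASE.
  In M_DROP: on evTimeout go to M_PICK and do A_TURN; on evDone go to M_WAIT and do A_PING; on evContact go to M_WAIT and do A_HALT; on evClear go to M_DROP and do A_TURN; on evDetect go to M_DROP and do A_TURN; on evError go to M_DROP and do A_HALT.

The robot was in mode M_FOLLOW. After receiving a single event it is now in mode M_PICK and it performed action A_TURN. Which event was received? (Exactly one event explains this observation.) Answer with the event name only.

evContact

try evTimeout: (M_FOLLOW, evTimeout) → (M_DROP, A_RELEASE)
try evContact: (M_FOLLOW, evContact) → (M_PICK, A_TURN)  ← matches
try evDetect: (M_FOLLOW, evDetect) → (M_DROP, A_RELEASE)
try evDone: (M_FOLLOW, evDone) → (M_PICK, A_HALT)
try evClear: (M_FOLLOW, evClear) → (M_WAIT, A_TURN)
try evError: (M_FOLLOW, evError) → (M_PICK, A_PING)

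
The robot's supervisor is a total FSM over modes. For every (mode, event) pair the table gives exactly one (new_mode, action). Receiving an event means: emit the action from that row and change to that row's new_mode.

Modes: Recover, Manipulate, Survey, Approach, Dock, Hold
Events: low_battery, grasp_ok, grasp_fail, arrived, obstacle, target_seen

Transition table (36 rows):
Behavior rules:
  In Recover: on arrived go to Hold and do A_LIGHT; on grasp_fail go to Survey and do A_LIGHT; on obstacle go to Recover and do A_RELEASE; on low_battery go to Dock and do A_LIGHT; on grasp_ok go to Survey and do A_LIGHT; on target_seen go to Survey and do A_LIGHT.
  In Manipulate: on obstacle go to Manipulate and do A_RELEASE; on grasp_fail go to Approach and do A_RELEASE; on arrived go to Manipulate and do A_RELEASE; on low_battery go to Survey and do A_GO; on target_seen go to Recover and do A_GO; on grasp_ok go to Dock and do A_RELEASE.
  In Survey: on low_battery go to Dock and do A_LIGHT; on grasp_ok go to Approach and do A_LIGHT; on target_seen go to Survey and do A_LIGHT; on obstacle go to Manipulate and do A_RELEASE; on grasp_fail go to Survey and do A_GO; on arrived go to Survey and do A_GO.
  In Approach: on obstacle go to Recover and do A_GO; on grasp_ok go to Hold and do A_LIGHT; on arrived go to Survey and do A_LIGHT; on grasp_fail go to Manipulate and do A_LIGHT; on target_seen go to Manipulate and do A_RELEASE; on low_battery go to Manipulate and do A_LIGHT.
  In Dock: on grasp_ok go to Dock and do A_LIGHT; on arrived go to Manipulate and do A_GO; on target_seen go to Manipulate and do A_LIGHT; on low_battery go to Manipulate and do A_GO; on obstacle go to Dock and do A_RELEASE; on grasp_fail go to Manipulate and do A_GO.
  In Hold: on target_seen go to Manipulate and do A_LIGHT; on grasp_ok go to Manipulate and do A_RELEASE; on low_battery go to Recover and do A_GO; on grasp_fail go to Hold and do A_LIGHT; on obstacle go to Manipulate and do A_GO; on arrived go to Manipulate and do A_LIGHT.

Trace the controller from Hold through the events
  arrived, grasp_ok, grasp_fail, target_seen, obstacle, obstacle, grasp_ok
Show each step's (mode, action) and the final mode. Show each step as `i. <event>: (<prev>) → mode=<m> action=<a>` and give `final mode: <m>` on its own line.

1. arrived: (Hold) → mode=Manipulate action=A_LIGHT
2. grasp_ok: (Manipulate) → mode=Dock action=A_RELEASE
3. grasp_fail: (Dock) → mode=Manipulate action=A_GO
4. target_seen: (Manipulate) → mode=Recover action=A_GO
5. obstacle: (Recover) → mode=Recover action=A_RELEASE
6. obstacle: (Recover) → mode=Recover action=A_RELEASE
7. grasp_ok: (Recover) → mode=Survey action=A_LIGHT

final mode: Survey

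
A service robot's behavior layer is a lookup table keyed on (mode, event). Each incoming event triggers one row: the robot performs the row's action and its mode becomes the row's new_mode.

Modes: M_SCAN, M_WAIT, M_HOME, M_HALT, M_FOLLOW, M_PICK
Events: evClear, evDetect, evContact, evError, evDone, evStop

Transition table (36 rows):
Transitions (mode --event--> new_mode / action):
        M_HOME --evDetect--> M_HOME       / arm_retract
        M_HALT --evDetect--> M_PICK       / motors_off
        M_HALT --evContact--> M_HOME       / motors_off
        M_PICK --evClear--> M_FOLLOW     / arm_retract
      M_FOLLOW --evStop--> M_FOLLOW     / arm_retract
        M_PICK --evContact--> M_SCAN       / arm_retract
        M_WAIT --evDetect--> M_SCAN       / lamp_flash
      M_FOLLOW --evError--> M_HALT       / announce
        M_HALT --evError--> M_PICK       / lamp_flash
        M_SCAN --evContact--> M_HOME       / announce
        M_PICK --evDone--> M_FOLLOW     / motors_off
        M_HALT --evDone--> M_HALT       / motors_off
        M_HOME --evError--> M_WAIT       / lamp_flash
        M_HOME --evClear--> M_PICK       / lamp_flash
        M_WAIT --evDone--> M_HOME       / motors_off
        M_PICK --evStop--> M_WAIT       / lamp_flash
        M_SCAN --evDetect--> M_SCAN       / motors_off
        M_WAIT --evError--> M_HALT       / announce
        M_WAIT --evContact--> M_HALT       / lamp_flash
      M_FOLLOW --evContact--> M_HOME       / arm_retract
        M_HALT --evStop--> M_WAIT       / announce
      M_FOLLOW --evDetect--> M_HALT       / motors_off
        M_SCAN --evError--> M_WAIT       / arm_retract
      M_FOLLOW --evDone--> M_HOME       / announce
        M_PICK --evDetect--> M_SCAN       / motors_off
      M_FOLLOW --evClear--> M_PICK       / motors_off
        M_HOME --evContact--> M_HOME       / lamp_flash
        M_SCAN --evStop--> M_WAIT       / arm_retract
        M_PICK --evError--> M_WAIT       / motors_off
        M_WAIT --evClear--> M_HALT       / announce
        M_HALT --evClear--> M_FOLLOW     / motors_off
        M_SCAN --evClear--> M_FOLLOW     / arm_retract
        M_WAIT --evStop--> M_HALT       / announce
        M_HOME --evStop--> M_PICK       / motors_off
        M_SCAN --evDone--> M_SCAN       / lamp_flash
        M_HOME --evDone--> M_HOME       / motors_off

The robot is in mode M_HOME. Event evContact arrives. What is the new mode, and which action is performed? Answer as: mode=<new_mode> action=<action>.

current mode = M_HOME; filter table to that mode:
  (M_HOME, evDetect) → (M_HOME, arm_retract)
  (M_HOME, evError) → (M_WAIT, lamp_flash)
  (M_HOME, evClear) → (M_PICK, lamp_flash)
  (M_HOME, evContact) → (M_HOME, lamp_flash)  ← event matches
  (M_HOME, evStop) → (M_PICK, motors_off)
  (M_HOME, evDone) → (M_HOME, motors_off)
event = evContact selects (M_HOME, lamp_flash)

mode=M_HOME action=lamp_flash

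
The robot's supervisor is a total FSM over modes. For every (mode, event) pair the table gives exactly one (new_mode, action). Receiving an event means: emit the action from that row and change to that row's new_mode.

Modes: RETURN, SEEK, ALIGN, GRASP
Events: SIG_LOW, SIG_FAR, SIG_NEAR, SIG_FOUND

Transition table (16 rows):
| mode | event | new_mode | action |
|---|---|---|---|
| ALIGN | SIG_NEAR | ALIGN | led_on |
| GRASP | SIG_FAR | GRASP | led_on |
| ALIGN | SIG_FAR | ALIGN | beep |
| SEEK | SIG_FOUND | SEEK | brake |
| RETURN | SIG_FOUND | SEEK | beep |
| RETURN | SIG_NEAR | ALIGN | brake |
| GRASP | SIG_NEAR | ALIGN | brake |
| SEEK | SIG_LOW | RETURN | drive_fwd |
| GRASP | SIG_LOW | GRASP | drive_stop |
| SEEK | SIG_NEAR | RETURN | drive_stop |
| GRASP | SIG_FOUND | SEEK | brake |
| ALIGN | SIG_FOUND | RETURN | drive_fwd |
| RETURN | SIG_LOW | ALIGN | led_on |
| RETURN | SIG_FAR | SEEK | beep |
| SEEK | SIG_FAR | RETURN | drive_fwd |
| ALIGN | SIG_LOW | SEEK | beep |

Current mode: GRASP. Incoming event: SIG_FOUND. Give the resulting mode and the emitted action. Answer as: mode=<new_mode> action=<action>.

current mode = GRASP; filter table to that mode:
  (GRASP, SIG_FAR) → (GRASP, led_on)
  (GRASP, SIG_NEAR) → (ALIGN, brake)
  (GRASP, SIG_LOW) → (GRASP, drive_stop)
  (GRASP, SIG_FOUND) → (SEEK, brake)  ← event matches
event = SIG_FOUND selects (SEEK, brake)

mode=SEEK action=brake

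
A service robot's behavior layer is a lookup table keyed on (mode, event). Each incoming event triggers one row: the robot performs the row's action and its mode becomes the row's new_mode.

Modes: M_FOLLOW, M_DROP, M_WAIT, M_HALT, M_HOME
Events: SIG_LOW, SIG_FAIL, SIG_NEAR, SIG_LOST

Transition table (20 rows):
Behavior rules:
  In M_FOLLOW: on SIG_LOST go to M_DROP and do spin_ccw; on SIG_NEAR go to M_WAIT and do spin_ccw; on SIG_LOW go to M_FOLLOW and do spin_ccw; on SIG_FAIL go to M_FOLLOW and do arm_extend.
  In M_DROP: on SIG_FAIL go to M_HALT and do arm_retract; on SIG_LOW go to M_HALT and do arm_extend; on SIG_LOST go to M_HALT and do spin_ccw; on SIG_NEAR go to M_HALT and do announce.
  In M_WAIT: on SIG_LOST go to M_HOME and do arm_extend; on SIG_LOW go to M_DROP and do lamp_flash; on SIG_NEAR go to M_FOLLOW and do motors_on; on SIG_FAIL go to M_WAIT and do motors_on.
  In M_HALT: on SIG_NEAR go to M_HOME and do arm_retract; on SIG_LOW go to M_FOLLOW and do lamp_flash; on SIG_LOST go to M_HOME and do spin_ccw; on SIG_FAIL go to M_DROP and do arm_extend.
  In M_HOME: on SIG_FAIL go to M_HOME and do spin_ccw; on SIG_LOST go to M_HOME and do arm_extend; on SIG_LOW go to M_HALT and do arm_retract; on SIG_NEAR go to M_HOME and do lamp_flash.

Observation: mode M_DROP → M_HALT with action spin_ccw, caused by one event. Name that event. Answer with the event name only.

SIG_LOST

try SIG_LOW: (M_DROP, SIG_LOW) → (M_HALT, arm_extend)
try SIG_FAIL: (M_DROP, SIG_FAIL) → (M_HALT, arm_retract)
try SIG_NEAR: (M_DROP, SIG_NEAR) → (M_HALT, announce)
try SIG_LOST: (M_DROP, SIG_LOST) → (M_HALT, spin_ccw)  ← matches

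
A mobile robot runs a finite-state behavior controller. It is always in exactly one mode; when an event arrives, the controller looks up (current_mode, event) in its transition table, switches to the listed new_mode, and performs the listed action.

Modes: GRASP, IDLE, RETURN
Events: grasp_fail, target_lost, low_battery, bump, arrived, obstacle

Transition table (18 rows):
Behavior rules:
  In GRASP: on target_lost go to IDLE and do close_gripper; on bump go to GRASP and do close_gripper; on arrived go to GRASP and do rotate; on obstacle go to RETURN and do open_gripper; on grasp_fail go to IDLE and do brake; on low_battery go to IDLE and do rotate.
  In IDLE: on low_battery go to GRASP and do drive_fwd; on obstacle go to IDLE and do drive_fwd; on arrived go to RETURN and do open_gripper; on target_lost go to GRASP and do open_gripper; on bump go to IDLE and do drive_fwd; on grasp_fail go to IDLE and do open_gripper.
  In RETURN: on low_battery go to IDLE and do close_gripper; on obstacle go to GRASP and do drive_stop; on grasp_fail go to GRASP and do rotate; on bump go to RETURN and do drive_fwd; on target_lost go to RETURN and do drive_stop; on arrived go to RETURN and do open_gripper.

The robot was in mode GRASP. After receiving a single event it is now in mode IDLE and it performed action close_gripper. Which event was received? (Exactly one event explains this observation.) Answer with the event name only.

target_lost

try grasp_fail: (GRASP, grasp_fail) → (IDLE, brake)
try target_lost: (GRASP, target_lost) → (IDLE, close_gripper)  ← matches
try low_battery: (GRASP, low_battery) → (IDLE, rotate)
try bump: (GRASP, bump) → (GRASP, close_gripper)
try arrived: (GRASP, arrived) → (GRASP, rotate)
try obstacle: (GRASP, obstacle) → (RETURN, open_gripper)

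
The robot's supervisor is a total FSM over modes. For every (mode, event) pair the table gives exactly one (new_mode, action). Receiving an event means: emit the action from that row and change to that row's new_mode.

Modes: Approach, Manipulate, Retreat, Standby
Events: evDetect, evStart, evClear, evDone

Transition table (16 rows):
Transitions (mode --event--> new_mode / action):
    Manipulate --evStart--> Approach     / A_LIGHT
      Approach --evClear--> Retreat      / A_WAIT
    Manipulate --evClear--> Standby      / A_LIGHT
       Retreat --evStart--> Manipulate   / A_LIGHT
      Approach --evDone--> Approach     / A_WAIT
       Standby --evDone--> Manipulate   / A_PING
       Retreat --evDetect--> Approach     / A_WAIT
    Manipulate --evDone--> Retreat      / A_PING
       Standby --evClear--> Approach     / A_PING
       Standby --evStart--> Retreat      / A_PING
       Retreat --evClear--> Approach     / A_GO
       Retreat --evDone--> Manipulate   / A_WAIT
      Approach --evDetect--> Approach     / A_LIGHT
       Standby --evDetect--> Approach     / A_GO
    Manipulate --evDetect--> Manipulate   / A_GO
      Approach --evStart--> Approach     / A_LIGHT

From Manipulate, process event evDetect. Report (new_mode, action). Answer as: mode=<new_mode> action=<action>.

current mode = Manipulate; filter table to that mode:
  (Manipulate, evStart) → (Approach, A_LIGHT)
  (Manipulate, evClear) → (Standby, A_LIGHT)
  (Manipulate, evDone) → (Retreat, A_PING)
  (Manipulate, evDetect) → (Manipulate, A_GO)  ← event matches
event = evDetect selects (Manipulate, A_GO)

mode=Manipulate action=A_GO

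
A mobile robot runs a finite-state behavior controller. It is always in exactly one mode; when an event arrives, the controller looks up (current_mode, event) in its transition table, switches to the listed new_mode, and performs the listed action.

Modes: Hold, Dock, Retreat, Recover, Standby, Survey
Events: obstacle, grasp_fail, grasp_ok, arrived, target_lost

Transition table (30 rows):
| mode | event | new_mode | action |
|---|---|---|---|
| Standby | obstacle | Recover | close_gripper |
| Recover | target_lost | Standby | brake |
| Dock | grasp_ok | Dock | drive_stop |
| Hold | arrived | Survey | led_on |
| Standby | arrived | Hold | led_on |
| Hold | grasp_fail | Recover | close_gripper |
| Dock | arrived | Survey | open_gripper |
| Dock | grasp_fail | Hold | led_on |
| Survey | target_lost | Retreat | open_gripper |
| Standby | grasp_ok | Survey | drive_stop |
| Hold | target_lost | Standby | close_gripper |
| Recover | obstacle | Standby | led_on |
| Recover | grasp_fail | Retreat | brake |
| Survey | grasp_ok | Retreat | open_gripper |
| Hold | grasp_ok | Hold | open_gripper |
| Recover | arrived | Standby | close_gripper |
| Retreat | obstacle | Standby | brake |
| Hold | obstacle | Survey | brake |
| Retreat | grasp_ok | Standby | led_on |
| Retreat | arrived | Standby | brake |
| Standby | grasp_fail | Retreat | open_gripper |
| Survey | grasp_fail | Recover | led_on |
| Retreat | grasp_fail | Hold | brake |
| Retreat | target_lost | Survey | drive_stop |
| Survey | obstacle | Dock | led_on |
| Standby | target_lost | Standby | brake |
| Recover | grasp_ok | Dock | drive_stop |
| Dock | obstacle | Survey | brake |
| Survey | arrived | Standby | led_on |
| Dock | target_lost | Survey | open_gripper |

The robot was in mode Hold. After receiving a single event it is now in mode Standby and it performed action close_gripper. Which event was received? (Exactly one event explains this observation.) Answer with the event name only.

try obstacle: (Hold, obstacle) → (Survey, brake)
try grasp_fail: (Hold, grasp_fail) → (Recover, close_gripper)
try grasp_ok: (Hold, grasp_ok) → (Hold, open_gripper)
try arrived: (Hold, arrived) → (Survey, led_on)
try target_lost: (Hold, target_lost) → (Standby, close_gripper)  ← matches

target_lost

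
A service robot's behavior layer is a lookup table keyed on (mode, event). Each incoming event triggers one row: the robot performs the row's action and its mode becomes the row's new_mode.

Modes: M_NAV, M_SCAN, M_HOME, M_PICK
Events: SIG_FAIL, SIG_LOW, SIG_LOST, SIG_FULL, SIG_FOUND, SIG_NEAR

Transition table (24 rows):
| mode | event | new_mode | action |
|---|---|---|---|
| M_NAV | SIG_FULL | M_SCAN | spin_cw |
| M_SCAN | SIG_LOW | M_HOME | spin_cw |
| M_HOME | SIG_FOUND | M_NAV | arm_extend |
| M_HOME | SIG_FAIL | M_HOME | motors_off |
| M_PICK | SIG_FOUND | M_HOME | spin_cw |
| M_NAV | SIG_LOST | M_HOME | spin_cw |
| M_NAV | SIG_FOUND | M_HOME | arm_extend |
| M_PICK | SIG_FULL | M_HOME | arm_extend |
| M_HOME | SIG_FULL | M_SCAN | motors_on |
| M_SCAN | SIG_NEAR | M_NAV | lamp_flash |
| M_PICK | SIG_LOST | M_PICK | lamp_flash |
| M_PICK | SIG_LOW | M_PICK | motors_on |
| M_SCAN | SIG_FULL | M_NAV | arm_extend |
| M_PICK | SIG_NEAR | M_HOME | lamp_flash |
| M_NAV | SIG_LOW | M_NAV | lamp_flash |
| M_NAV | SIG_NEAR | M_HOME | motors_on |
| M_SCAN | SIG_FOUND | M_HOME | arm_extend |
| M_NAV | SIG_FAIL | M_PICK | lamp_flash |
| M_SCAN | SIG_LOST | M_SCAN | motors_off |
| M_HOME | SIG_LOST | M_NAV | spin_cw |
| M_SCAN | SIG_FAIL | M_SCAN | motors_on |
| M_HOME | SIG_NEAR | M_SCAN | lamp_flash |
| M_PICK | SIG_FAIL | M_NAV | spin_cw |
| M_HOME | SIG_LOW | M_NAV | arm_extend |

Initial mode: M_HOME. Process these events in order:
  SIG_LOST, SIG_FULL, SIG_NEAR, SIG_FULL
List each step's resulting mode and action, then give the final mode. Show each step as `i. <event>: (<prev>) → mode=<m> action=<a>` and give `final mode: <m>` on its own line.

final mode: M_SCAN

1. SIG_LOST: (M_HOME) → mode=M_NAV action=spin_cw
2. SIG_FULL: (M_NAV) → mode=M_SCAN action=spin_cw
3. SIG_NEAR: (M_SCAN) → mode=M_NAV action=lamp_flash
4. SIG_FULL: (M_NAV) → mode=M_SCAN action=spin_cw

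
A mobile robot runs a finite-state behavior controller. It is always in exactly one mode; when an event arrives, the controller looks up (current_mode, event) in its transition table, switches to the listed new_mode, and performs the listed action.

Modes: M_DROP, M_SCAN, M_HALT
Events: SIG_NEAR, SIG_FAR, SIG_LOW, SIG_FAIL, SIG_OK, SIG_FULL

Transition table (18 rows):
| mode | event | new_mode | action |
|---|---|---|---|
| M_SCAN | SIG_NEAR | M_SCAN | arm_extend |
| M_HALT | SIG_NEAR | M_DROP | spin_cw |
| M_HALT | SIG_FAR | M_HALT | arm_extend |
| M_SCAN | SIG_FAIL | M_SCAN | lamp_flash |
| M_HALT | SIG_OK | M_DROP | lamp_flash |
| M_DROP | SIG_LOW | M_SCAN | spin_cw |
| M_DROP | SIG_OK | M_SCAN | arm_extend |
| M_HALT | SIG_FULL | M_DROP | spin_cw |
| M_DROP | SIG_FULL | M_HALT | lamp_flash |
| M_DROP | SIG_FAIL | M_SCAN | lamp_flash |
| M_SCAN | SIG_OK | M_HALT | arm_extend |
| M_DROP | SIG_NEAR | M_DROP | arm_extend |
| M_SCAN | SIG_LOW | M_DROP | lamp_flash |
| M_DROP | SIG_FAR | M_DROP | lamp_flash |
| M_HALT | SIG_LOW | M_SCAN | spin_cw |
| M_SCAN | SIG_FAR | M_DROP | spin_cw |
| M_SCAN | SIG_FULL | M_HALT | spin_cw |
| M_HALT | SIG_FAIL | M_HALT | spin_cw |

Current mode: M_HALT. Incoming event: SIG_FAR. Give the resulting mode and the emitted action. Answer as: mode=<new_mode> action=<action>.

mode=M_HALT action=arm_extend

current mode = M_HALT; filter table to that mode:
  (M_HALT, SIG_NEAR) → (M_DROP, spin_cw)
  (M_HALT, SIG_FAR) → (M_HALT, arm_extend)  ← event matches
  (M_HALT, SIG_OK) → (M_DROP, lamp_flash)
  (M_HALT, SIG_FULL) → (M_DROP, spin_cw)
  (M_HALT, SIG_LOW) → (M_SCAN, spin_cw)
  (M_HALT, SIG_FAIL) → (M_HALT, spin_cw)
event = SIG_FAR selects (M_HALT, arm_extend)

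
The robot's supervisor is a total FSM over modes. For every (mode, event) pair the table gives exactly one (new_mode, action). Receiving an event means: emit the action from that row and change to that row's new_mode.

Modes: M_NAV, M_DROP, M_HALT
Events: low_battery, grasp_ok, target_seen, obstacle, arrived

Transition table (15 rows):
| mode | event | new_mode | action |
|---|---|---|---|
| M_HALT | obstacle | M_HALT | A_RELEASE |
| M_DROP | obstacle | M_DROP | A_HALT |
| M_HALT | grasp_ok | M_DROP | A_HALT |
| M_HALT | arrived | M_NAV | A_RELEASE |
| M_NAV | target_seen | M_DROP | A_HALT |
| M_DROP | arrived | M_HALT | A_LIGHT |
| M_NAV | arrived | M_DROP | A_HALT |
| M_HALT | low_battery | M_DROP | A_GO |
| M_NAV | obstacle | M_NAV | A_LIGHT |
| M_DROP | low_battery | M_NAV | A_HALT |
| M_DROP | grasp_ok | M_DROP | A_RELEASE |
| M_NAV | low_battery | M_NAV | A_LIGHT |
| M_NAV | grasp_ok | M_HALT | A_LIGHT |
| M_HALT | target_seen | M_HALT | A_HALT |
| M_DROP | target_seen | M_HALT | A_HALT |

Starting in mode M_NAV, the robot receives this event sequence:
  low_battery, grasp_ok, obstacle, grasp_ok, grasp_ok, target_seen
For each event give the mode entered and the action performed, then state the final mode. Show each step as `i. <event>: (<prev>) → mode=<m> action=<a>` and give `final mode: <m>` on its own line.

final mode: M_HALT

1. low_battery: (M_NAV) → mode=M_NAV action=A_LIGHT
2. grasp_ok: (M_NAV) → mode=M_HALT action=A_LIGHT
3. obstacle: (M_HALT) → mode=M_HALT action=A_RELEASE
4. grasp_ok: (M_HALT) → mode=M_DROP action=A_HALT
5. grasp_ok: (M_DROP) → mode=M_DROP action=A_RELEASE
6. target_seen: (M_DROP) → mode=M_HALT action=A_HALT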